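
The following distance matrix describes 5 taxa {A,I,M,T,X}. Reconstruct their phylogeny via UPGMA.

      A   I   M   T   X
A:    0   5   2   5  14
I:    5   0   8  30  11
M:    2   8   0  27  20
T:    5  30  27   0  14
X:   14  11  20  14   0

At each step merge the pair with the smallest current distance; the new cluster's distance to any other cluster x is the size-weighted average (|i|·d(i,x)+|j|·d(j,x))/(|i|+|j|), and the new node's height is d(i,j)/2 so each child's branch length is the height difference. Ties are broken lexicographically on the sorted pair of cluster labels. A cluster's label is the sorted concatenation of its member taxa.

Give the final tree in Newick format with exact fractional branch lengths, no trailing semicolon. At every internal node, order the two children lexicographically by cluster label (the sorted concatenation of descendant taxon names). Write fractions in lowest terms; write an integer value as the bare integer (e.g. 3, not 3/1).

(((A:1,M:1):9/4,I:13/4):17/3,(T:7,X:7):23/12)

step 1: merge (A,M) at d=2; branch lengths A→1, M→1; new cluster AM
  updated: d(AM,I)=13/2, d(AM,T)=16, d(AM,X)=17
step 2: merge (AM,I) at d=13/2; branch lengths AM→9/4, I→13/4; new cluster AIM
  updated: d(AIM,T)=62/3, d(AIM,X)=15
step 3: merge (T,X) at d=14; branch lengths T→7, X→7; new cluster TX
  updated: d(AIM,TX)=107/6
step 4: merge (AIM,TX) at d=107/6; branch lengths AIM→17/3, TX→23/12; new cluster AIMTX
final tree: (((A:1,M:1):9/4,I:13/4):17/3,(T:7,X:7):23/12)
total length: 349/12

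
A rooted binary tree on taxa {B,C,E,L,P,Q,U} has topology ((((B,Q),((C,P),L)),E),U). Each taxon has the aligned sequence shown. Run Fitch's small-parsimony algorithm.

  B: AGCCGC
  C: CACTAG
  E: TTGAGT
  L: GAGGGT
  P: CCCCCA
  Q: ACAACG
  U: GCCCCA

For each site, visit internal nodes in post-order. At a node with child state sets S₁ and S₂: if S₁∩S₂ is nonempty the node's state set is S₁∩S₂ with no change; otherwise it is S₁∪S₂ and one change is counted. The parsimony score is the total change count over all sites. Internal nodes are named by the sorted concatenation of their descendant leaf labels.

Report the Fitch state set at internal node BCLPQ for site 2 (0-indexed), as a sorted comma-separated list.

C

site 0, node BQ: B={A} ∩ Q={A} → {A} (+0)
site 0, node CP: C={C} ∩ P={C} → {C} (+0)
site 0, node CLP: CP={C} ∪ L={G} → {C,G} (+1)
site 0, node BCLPQ: BQ={A} ∪ CLP={C,G} → {A,C,G} (+1)
site 0, node BCELPQ: BCLPQ={A,C,G} ∪ E={T} → {A,C,G,T} (+1)
site 0, node BCELPQU: BCELPQ={A,C,G,T} ∩ U={G} → {G} (+0)
site 1, node BQ: B={G} ∪ Q={C} → {C,G} (+1)
site 1, node CP: C={A} ∪ P={C} → {A,C} (+1)
site 1, node CLP: CP={A,C} ∩ L={A} → {A} (+0)
site 1, node BCLPQ: BQ={C,G} ∪ CLP={A} → {A,C,G} (+1)
site 1, node BCELPQ: BCLPQ={A,C,G} ∪ E={T} → {A,C,G,T} (+1)
site 1, node BCELPQU: BCELPQ={A,C,G,T} ∩ U={C} → {C} (+0)
site 2, node BQ: B={C} ∪ Q={A} → {A,C} (+1)
site 2, node CP: C={C} ∩ P={C} → {C} (+0)
site 2, node CLP: CP={C} ∪ L={G} → {C,G} (+1)
site 2, node BCLPQ: BQ={A,C} ∩ CLP={C,G} → {C} (+0)
site 2, node BCELPQ: BCLPQ={C} ∪ E={G} → {C,G} (+1)
site 2, node BCELPQU: BCELPQ={C,G} ∩ U={C} → {C} (+0)
site 3, node BQ: B={C} ∪ Q={A} → {A,C} (+1)
site 3, node CP: C={T} ∪ P={C} → {C,T} (+1)
site 3, node CLP: CP={C,T} ∪ L={G} → {C,G,T} (+1)
site 3, node BCLPQ: BQ={A,C} ∩ CLP={C,G,T} → {C} (+0)
site 3, node BCELPQ: BCLPQ={C} ∪ E={A} → {A,C} (+1)
site 3, node BCELPQU: BCELPQ={A,C} ∩ U={C} → {C} (+0)
site 4, node BQ: B={G} ∪ Q={C} → {C,G} (+1)
site 4, node CP: C={A} ∪ P={C} → {A,C} (+1)
site 4, node CLP: CP={A,C} ∪ L={G} → {A,C,G} (+1)
site 4, node BCLPQ: BQ={C,G} ∩ CLP={A,C,G} → {C,G} (+0)
site 4, node BCELPQ: BCLPQ={C,G} ∩ E={G} → {G} (+0)
site 4, node BCELPQU: BCELPQ={G} ∪ U={C} → {C,G} (+1)
site 5, node BQ: B={C} ∪ Q={G} → {C,G} (+1)
site 5, node CP: C={G} ∪ P={A} → {A,G} (+1)
site 5, node CLP: CP={A,G} ∪ L={T} → {A,G,T} (+1)
site 5, node BCLPQ: BQ={C,G} ∩ CLP={A,G,T} → {G} (+0)
site 5, node BCELPQ: BCLPQ={G} ∪ E={T} → {G,T} (+1)
site 5, node BCELPQU: BCELPQ={G,T} ∪ U={A} → {A,G,T} (+1)
per-site changes: [3, 4, 3, 4, 4, 5]; total = 23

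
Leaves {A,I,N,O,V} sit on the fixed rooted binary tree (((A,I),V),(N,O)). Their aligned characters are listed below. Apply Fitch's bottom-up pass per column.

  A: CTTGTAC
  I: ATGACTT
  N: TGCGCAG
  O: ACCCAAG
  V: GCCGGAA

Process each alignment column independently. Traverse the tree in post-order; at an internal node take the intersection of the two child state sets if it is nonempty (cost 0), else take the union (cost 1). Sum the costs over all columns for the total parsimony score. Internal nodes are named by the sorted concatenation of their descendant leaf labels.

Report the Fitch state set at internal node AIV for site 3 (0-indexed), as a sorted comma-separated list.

G

[col 0] AI: children A:{C}, I:{A} ∪→ {A,C}; cost 1
[col 0] AIV: children AI:{A,C}, V:{G} ∪→ {A,C,G}; cost 1
[col 0] NO: children N:{T}, O:{A} ∪→ {A,T}; cost 1
[col 0] AINOV: children AIV:{A,C,G}, NO:{A,T} ∩→ {A}; cost 0
[col 1] AI: children A:{T}, I:{T} ∩→ {T}; cost 0
[col 1] AIV: children AI:{T}, V:{C} ∪→ {C,T}; cost 1
[col 1] NO: children N:{G}, O:{C} ∪→ {C,G}; cost 1
[col 1] AINOV: children AIV:{C,T}, NO:{C,G} ∩→ {C}; cost 0
[col 2] AI: children A:{T}, I:{G} ∪→ {G,T}; cost 1
[col 2] AIV: children AI:{G,T}, V:{C} ∪→ {C,G,T}; cost 1
[col 2] NO: children N:{C}, O:{C} ∩→ {C}; cost 0
[col 2] AINOV: children AIV:{C,G,T}, NO:{C} ∩→ {C}; cost 0
[col 3] AI: children A:{G}, I:{A} ∪→ {A,G}; cost 1
[col 3] AIV: children AI:{A,G}, V:{G} ∩→ {G}; cost 0
[col 3] NO: children N:{G}, O:{C} ∪→ {C,G}; cost 1
[col 3] AINOV: children AIV:{G}, NO:{C,G} ∩→ {G}; cost 0
[col 4] AI: children A:{T}, I:{C} ∪→ {C,T}; cost 1
[col 4] AIV: children AI:{C,T}, V:{G} ∪→ {C,G,T}; cost 1
[col 4] NO: children N:{C}, O:{A} ∪→ {A,C}; cost 1
[col 4] AINOV: children AIV:{C,G,T}, NO:{A,C} ∩→ {C}; cost 0
[col 5] AI: children A:{A}, I:{T} ∪→ {A,T}; cost 1
[col 5] AIV: children AI:{A,T}, V:{A} ∩→ {A}; cost 0
[col 5] NO: children N:{A}, O:{A} ∩→ {A}; cost 0
[col 5] AINOV: children AIV:{A}, NO:{A} ∩→ {A}; cost 0
[col 6] AI: children A:{C}, I:{T} ∪→ {C,T}; cost 1
[col 6] AIV: children AI:{C,T}, V:{A} ∪→ {A,C,T}; cost 1
[col 6] NO: children N:{G}, O:{G} ∩→ {G}; cost 0
[col 6] AINOV: children AIV:{A,C,T}, NO:{G} ∪→ {A,C,G,T}; cost 1
per-site changes: [3, 2, 2, 2, 3, 1, 3]; total = 16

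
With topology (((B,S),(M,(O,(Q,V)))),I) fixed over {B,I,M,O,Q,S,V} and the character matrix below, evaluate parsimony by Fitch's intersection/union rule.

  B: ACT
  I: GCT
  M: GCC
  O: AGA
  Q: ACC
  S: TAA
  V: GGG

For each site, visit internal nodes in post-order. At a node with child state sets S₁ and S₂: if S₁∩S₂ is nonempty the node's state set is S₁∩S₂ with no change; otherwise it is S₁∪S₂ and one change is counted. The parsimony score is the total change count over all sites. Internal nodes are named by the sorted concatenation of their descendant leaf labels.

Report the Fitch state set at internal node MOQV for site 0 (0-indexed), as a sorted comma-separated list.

A,G

BS@0: {A} ∪ {T} = {A,T} (union, +1)
QV@0: {A} ∪ {G} = {A,G} (union, +1)
OQV@0: {A} ∩ {A,G} = {A} (intersection, +0)
MOQV@0: {G} ∪ {A} = {A,G} (union, +1)
BMOQSV@0: {A,T} ∩ {A,G} = {A} (intersection, +0)
BIMOQSV@0: {A} ∪ {G} = {A,G} (union, +1)
BS@1: {C} ∪ {A} = {A,C} (union, +1)
QV@1: {C} ∪ {G} = {C,G} (union, +1)
OQV@1: {G} ∩ {C,G} = {G} (intersection, +0)
MOQV@1: {C} ∪ {G} = {C,G} (union, +1)
BMOQSV@1: {A,C} ∩ {C,G} = {C} (intersection, +0)
BIMOQSV@1: {C} ∩ {C} = {C} (intersection, +0)
BS@2: {T} ∪ {A} = {A,T} (union, +1)
QV@2: {C} ∪ {G} = {C,G} (union, +1)
OQV@2: {A} ∪ {C,G} = {A,C,G} (union, +1)
MOQV@2: {C} ∩ {A,C,G} = {C} (intersection, +0)
BMOQSV@2: {A,T} ∪ {C} = {A,C,T} (union, +1)
BIMOQSV@2: {A,C,T} ∩ {T} = {T} (intersection, +0)
per-site changes: [4, 3, 4]; total = 11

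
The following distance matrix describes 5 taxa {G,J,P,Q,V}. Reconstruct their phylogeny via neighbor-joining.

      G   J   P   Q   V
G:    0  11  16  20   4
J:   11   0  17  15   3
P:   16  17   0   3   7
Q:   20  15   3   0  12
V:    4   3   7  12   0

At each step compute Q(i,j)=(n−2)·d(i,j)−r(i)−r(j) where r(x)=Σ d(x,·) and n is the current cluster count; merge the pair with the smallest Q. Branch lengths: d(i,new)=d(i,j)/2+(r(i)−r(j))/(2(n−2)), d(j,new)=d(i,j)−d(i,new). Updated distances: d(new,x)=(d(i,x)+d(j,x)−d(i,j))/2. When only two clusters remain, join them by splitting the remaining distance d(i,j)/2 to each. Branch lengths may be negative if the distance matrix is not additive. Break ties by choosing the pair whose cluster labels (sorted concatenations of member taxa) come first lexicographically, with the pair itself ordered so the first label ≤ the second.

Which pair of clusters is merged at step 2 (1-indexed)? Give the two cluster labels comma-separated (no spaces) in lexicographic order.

G,V

1. join P+Q (d=3, Q=-84) ⇒ PQ; edges |P|=1/3, |Q|=8/3
  updated: d(G,PQ)=33/2, d(J,PQ)=29/2, d(PQ,V)=8
2. join G+V (d=4, Q=-77/2) ⇒ GV; edges |G|=49/8, |V|=-17/8
  updated: d(GV,J)=5, d(GV,PQ)=41/4
3. join GV+J (d=5, Q=-119/4) ⇒ GJV; edges |GV|=3/8, |J|=37/8
  updated: d(GJV,PQ)=79/8
4. join GJV+PQ (d=79/8) ⇒ GJPQV; edges |GJV|=79/16, |PQ|=79/16
final tree: (((G:49/8,V:-17/8):3/8,J:37/8):79/16,(P:1/3,Q:8/3):79/16)
total length: 175/8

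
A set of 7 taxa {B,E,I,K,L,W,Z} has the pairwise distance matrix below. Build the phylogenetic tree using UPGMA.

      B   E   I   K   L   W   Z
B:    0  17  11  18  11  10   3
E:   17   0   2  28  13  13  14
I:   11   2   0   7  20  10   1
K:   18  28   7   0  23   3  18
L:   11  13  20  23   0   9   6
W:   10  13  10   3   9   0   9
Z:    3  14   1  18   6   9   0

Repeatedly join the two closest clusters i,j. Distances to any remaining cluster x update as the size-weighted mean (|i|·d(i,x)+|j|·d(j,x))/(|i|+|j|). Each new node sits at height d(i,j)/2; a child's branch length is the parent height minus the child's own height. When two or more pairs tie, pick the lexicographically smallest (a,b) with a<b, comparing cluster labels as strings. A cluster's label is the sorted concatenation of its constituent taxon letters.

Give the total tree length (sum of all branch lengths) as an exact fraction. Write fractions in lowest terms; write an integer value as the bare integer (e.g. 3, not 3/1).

iteration 1: select I,Z (d=1); attach at lengths (1/2, 1/2); label the merged cluster IZ
  updated: d(B,IZ)=7, d(E,IZ)=8, d(IZ,K)=25/2, d(IZ,L)=13, d(IZ,W)=19/2
iteration 2: select K,W (d=3); attach at lengths (3/2, 3/2); label the merged cluster KW
  updated: d(B,KW)=14, d(E,KW)=41/2, d(IZ,KW)=11, d(KW,L)=16
iteration 3: select B,IZ (d=7); attach at lengths (7/2, 3); label the merged cluster BIZ
  updated: d(BIZ,E)=11, d(BIZ,KW)=12, d(BIZ,L)=37/3
iteration 4: select BIZ,E (d=11); attach at lengths (2, 11/2); label the merged cluster BEIZ
  updated: d(BEIZ,KW)=113/8, d(BEIZ,L)=25/2
iteration 5: select BEIZ,L (d=25/2); attach at lengths (3/4, 25/4); label the merged cluster BEILZ
  updated: d(BEILZ,KW)=29/2
iteration 6: select BEILZ,KW (d=29/2); attach at lengths (1, 23/4); label the merged cluster BEIKLWZ
final tree: ((((B:7/2,(I:1/2,Z:1/2):3):2,E:11/2):3/4,L:25/4):1,(K:3/2,W:3/2):23/4)
total length: 127/4

127/4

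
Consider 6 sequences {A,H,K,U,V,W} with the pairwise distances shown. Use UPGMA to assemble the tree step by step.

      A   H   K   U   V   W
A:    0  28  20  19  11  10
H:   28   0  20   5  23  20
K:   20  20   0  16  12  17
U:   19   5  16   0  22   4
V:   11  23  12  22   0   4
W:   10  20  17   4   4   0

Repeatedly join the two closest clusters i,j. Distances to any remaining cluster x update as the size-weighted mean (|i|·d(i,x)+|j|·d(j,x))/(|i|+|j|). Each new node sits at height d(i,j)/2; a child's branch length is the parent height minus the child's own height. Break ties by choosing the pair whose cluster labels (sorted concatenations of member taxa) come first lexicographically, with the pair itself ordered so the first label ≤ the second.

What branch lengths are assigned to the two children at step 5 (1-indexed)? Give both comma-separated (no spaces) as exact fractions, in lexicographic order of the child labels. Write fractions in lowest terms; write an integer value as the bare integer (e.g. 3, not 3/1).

5/6,31/12

1. join U+W (d=4) ⇒ UW; edges |U|=2, |W|=2
  updated: d(A,UW)=29/2, d(H,UW)=25/2, d(K,UW)=33/2, d(UW,V)=13
2. join A+V (d=11) ⇒ AV; edges |A|=11/2, |V|=11/2
  updated: d(AV,H)=51/2, d(AV,K)=16, d(AV,UW)=55/4
3. join H+UW (d=25/2) ⇒ HUW; edges |H|=25/4, |UW|=17/4
  updated: d(AV,HUW)=53/3, d(HUW,K)=53/3
4. join AV+K (d=16) ⇒ AKV; edges |AV|=5/2, |K|=8
  updated: d(AKV,HUW)=53/3
5. join AKV+HUW (d=53/3) ⇒ AHKUVW; edges |AKV|=5/6, |HUW|=31/12
final tree: (((A:11/2,V:11/2):5/2,K:8):5/6,(H:25/4,(U:2,W:2):17/4):31/12)
total length: 473/12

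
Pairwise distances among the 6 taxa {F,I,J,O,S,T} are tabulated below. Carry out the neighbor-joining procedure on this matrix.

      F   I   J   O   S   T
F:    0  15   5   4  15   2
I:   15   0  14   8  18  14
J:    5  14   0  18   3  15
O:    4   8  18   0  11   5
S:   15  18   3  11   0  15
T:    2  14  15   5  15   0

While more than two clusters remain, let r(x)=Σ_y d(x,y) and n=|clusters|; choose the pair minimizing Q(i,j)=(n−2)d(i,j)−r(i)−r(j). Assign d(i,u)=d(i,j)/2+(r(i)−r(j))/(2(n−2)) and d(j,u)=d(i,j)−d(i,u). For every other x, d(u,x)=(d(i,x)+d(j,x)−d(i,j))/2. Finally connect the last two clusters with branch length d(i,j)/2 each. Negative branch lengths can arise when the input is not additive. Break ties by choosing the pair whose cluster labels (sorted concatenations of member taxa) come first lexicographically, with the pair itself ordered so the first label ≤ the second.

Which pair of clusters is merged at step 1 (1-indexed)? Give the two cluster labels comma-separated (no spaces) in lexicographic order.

step 1: merge (J,S) at d=3, Q=-105; branch lengths J→5/8, S→19/8; new cluster JS
  updated: d(F,JS)=17/2, d(I,JS)=29/2, d(JS,O)=13, d(JS,T)=27/2
step 2: merge (F,T) at d=2, Q=-58; branch lengths F→1/6, T→11/6; new cluster FT
  updated: d(FT,I)=27/2, d(FT,JS)=10, d(FT,O)=7/2
step 3: merge (FT,JS) at d=10, Q=-89/2; branch lengths FT→19/8, JS→61/8; new cluster FJST
  updated: d(FJST,I)=9, d(FJST,O)=13/4
step 4: merge (FJST,I) at d=9, Q=-81/4; branch lengths FJST→17/8, I→55/8; new cluster FIJST
  updated: d(FIJST,O)=9/8
step 5: merge (FIJST,O) at d=9/8; branch lengths FIJST→9/16, O→9/16; new cluster FIJOST
final tree: ((((F:1/6,T:11/6):19/8,(J:5/8,S:19/8):61/8):17/8,I:55/8):9/16,O:9/16)
total length: 201/8

J,S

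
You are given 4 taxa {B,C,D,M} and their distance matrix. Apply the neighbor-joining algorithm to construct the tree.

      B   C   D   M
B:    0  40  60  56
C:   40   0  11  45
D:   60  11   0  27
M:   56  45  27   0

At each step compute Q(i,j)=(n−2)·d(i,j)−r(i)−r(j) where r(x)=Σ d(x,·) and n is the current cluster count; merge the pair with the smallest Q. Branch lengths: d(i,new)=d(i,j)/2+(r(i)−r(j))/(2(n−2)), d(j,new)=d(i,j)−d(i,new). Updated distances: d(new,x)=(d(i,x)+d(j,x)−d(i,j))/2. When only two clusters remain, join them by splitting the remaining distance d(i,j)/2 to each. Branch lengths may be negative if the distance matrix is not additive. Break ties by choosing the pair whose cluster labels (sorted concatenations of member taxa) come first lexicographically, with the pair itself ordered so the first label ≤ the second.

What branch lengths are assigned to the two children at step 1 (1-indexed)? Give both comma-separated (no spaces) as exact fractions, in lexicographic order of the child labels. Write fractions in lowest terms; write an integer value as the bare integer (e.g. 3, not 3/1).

1. join B+C (d=40, Q=-172) ⇒ BC; edges |B|=35, |C|=5
  updated: d(BC,D)=31/2, d(BC,M)=61/2
2. join BC+D (d=31/2, Q=-73) ⇒ BCD; edges |BC|=19/2, |D|=6
  updated: d(BCD,M)=21
3. join BCD+M (d=21) ⇒ BCDM; edges |BCD|=21/2, |M|=21/2
final tree: (((B:35,C:5):19/2,D:6):21/2,M:21/2)
total length: 153/2

35,5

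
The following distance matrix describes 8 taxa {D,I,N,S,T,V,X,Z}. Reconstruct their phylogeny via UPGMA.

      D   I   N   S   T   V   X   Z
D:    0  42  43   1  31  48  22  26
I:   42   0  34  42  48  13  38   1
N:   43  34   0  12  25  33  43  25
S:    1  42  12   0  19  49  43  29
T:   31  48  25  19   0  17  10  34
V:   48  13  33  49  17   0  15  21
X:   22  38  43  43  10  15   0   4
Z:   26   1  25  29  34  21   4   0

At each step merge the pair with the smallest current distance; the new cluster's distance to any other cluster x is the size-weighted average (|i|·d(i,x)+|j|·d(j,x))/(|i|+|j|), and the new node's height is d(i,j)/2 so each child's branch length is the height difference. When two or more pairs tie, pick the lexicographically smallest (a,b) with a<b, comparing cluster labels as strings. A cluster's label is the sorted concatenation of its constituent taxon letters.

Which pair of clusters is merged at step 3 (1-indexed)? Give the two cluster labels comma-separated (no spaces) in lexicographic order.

iteration 1: select D,S (d=1); attach at lengths (1/2, 1/2); label the merged cluster DS
  updated: d(DS,I)=42, d(DS,N)=55/2, d(DS,T)=25, d(DS,V)=97/2, d(DS,X)=65/2, d(DS,Z)=55/2
iteration 2: select I,Z (d=1); attach at lengths (1/2, 1/2); label the merged cluster IZ
  updated: d(DS,IZ)=139/4, d(IZ,N)=59/2, d(IZ,T)=41, d(IZ,V)=17, d(IZ,X)=21
iteration 3: select T,X (d=10); attach at lengths (5, 5); label the merged cluster TX
  updated: d(DS,TX)=115/4, d(IZ,TX)=31, d(N,TX)=34, d(TX,V)=16
iteration 4: select TX,V (d=16); attach at lengths (3, 8); label the merged cluster TVX
  updated: d(DS,TVX)=106/3, d(IZ,TVX)=79/3, d(N,TVX)=101/3
iteration 5: select IZ,TVX (d=79/3); attach at lengths (38/3, 31/6); label the merged cluster ITVXZ
  updated: d(DS,ITVXZ)=351/10, d(ITVXZ,N)=32
iteration 6: select DS,N (d=55/2); attach at lengths (53/4, 55/4); label the merged cluster DNS
  updated: d(DNS,ITVXZ)=511/15
iteration 7: select DNS,ITVXZ (d=511/15); attach at lengths (197/60, 58/15); label the merged cluster DINSTVXZ
final tree: (((D:1/2,S:1/2):53/4,N:55/4):197/60,((I:1/2,Z:1/2):38/3,((T:5,X:5):3,V:8):31/6):58/15)
total length: 4499/60

T,X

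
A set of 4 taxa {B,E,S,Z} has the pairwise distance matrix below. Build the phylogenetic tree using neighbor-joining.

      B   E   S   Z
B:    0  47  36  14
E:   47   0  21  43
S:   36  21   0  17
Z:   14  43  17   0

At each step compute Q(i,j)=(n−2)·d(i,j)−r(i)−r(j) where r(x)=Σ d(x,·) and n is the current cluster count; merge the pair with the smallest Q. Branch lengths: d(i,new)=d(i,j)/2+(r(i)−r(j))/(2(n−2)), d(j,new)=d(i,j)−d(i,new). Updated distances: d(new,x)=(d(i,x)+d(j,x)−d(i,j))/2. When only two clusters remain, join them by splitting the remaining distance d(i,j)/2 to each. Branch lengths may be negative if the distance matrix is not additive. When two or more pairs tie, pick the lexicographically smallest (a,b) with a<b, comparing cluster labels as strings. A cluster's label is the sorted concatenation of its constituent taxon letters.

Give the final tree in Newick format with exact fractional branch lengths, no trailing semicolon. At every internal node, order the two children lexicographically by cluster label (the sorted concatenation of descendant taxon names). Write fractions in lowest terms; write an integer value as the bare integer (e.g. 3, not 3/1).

(((B:51/4,Z:5/4):73/4,E:79/4):5/8,S:5/8)

1. join B+Z (d=14, Q=-143) ⇒ BZ; edges |B|=51/4, |Z|=5/4
  updated: d(BZ,E)=38, d(BZ,S)=39/2
2. join BZ+E (d=38, Q=-157/2) ⇒ BEZ; edges |BZ|=73/4, |E|=79/4
  updated: d(BEZ,S)=5/4
3. join BEZ+S (d=5/4) ⇒ BESZ; edges |BEZ|=5/8, |S|=5/8
final tree: (((B:51/4,Z:5/4):73/4,E:79/4):5/8,S:5/8)
total length: 213/4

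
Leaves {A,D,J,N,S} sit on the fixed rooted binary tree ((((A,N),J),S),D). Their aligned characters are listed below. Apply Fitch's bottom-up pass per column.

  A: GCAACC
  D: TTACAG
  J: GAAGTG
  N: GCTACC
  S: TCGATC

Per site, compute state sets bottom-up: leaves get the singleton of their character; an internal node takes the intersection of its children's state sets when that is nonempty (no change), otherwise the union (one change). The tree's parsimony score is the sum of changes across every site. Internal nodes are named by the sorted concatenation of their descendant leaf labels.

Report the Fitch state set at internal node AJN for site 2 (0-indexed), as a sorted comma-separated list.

A

AN@0: {G} ∩ {G} = {G} (intersection, +0)
AJN@0: {G} ∩ {G} = {G} (intersection, +0)
AJNS@0: {G} ∪ {T} = {G,T} (union, +1)
ADJNS@0: {G,T} ∩ {T} = {T} (intersection, +0)
AN@1: {C} ∩ {C} = {C} (intersection, +0)
AJN@1: {C} ∪ {A} = {A,C} (union, +1)
AJNS@1: {A,C} ∩ {C} = {C} (intersection, +0)
ADJNS@1: {C} ∪ {T} = {C,T} (union, +1)
AN@2: {A} ∪ {T} = {A,T} (union, +1)
AJN@2: {A,T} ∩ {A} = {A} (intersection, +0)
AJNS@2: {A} ∪ {G} = {A,G} (union, +1)
ADJNS@2: {A,G} ∩ {A} = {A} (intersection, +0)
AN@3: {A} ∩ {A} = {A} (intersection, +0)
AJN@3: {A} ∪ {G} = {A,G} (union, +1)
AJNS@3: {A,G} ∩ {A} = {A} (intersection, +0)
ADJNS@3: {A} ∪ {C} = {A,C} (union, +1)
AN@4: {C} ∩ {C} = {C} (intersection, +0)
AJN@4: {C} ∪ {T} = {C,T} (union, +1)
AJNS@4: {C,T} ∩ {T} = {T} (intersection, +0)
ADJNS@4: {T} ∪ {A} = {A,T} (union, +1)
AN@5: {C} ∩ {C} = {C} (intersection, +0)
AJN@5: {C} ∪ {G} = {C,G} (union, +1)
AJNS@5: {C,G} ∩ {C} = {C} (intersection, +0)
ADJNS@5: {C} ∪ {G} = {C,G} (union, +1)
per-site changes: [1, 2, 2, 2, 2, 2]; total = 11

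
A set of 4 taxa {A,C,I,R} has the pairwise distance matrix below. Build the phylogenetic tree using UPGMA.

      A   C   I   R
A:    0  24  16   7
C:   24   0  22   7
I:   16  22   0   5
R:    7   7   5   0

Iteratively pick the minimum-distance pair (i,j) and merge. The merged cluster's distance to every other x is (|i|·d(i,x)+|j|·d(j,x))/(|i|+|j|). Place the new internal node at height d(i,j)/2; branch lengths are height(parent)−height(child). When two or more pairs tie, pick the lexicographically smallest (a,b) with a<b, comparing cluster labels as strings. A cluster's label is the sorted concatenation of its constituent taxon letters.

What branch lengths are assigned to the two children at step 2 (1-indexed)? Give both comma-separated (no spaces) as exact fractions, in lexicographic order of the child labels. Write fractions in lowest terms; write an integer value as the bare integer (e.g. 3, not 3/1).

23/4,13/4

step 1: merge (I,R) at d=5; branch lengths I→5/2, R→5/2; new cluster IR
  updated: d(A,IR)=23/2, d(C,IR)=29/2
step 2: merge (A,IR) at d=23/2; branch lengths A→23/4, IR→13/4; new cluster AIR
  updated: d(AIR,C)=53/3
step 3: merge (AIR,C) at d=53/3; branch lengths AIR→37/12, C→53/6; new cluster ACIR
final tree: ((A:23/4,(I:5/2,R:5/2):13/4):37/12,C:53/6)
total length: 311/12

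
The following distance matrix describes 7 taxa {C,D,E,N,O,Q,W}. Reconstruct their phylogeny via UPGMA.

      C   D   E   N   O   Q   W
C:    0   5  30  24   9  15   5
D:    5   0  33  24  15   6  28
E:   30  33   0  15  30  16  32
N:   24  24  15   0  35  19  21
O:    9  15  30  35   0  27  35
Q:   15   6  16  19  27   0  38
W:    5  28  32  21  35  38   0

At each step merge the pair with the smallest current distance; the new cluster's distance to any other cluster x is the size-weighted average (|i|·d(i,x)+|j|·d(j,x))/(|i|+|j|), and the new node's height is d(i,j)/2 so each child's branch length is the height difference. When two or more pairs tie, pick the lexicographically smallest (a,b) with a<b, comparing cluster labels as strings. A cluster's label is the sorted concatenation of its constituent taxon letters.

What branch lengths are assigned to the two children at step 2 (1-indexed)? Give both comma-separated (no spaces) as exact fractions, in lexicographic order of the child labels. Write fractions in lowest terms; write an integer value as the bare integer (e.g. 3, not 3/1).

iteration 1: select C,D (d=5); attach at lengths (5/2, 5/2); label the merged cluster CD
  updated: d(CD,E)=63/2, d(CD,N)=24, d(CD,O)=12, d(CD,Q)=21/2, d(CD,W)=33/2
iteration 2: select CD,Q (d=21/2); attach at lengths (11/4, 21/4); label the merged cluster CDQ
  updated: d(CDQ,E)=79/3, d(CDQ,N)=67/3, d(CDQ,O)=17, d(CDQ,W)=71/3
iteration 3: select E,N (d=15); attach at lengths (15/2, 15/2); label the merged cluster EN
  updated: d(CDQ,EN)=73/3, d(EN,O)=65/2, d(EN,W)=53/2
iteration 4: select CDQ,O (d=17); attach at lengths (13/4, 17/2); label the merged cluster CDOQ
  updated: d(CDOQ,EN)=211/8, d(CDOQ,W)=53/2
iteration 5: select CDOQ,EN (d=211/8); attach at lengths (75/16, 91/16); label the merged cluster CDENOQ
  updated: d(CDENOQ,W)=53/2
iteration 6: select CDENOQ,W (d=53/2); attach at lengths (1/16, 53/4); label the merged cluster CDENOQW
final tree: (((((C:5/2,D:5/2):11/4,Q:21/4):13/4,O:17/2):75/16,(E:15/2,N:15/2):91/16):1/16,W:53/4)
total length: 1015/16

11/4,21/4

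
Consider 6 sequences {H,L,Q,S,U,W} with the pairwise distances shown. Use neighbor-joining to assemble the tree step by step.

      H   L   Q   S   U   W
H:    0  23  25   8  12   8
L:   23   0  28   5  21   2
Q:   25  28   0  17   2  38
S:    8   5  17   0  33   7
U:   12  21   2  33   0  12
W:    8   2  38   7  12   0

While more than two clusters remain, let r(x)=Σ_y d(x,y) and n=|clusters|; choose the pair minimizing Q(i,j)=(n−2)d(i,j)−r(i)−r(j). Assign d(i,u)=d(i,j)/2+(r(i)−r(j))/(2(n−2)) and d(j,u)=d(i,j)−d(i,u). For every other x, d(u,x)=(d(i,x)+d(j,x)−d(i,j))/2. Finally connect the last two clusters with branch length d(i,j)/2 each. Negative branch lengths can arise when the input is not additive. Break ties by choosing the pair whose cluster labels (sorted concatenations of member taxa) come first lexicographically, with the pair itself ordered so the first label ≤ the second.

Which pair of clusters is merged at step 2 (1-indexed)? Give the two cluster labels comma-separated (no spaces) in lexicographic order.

1. join Q+U (d=2, Q=-182) ⇒ QU; edges |Q|=19/4, |U|=-11/4
  updated: d(H,QU)=35/2, d(L,QU)=47/2, d(QU,S)=24, d(QU,W)=24
2. join H+QU (d=35/2, Q=-93) ⇒ HQU; edges |H|=10/3, |QU|=85/6
  updated: d(HQU,L)=29/2, d(HQU,S)=29/4, d(HQU,W)=29/4
3. join HQU+S (d=29/4, Q=-135/4) ⇒ HQSU; edges |HQU|=97/16, |S|=19/16
  updated: d(HQSU,L)=49/8, d(HQSU,W)=7/2
4. join HQSU+L (d=49/8, Q=-93/8) ⇒ HLQSU; edges |HQSU|=61/16, |L|=37/16
  updated: d(HLQSU,W)=-5/16
5. join HLQSU+W (d=-5/16) ⇒ HLQSUW; edges |HLQSU|=-5/32, |W|=-5/32
final tree: ((((H:10/3,(Q:19/4,U:-11/4):85/6):97/16,S:19/16):61/16,L:37/16):-5/32,W:-5/32)
total length: 521/16

H,QU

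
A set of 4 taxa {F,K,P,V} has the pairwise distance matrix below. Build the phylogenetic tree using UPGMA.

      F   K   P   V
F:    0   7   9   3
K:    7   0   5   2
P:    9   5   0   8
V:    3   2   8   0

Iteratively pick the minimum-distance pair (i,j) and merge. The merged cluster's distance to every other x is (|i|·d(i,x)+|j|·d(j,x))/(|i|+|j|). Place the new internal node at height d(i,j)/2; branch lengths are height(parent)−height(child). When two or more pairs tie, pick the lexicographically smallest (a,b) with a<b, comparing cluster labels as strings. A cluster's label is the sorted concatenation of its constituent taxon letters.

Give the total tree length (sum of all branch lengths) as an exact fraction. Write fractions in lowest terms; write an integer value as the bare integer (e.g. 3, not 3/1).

1. join K+V (d=2) ⇒ KV; edges |K|=1, |V|=1
  updated: d(F,KV)=5, d(KV,P)=13/2
2. join F+KV (d=5) ⇒ FKV; edges |F|=5/2, |KV|=3/2
  updated: d(FKV,P)=22/3
3. join FKV+P (d=22/3) ⇒ FKPV; edges |FKV|=7/6, |P|=11/3
final tree: ((F:5/2,(K:1,V:1):3/2):7/6,P:11/3)
total length: 65/6

65/6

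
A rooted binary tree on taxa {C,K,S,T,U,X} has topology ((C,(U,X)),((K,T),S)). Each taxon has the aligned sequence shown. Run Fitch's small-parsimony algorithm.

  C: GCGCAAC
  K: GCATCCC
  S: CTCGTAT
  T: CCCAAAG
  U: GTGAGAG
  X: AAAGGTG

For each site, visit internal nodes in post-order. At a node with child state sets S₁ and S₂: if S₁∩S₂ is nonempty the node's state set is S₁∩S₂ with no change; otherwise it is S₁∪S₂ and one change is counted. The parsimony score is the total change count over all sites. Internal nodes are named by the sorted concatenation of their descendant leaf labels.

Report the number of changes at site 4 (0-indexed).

[col 0] UX: children U:{G}, X:{A} ∪→ {A,G}; cost 1
[col 0] CUX: children C:{G}, UX:{A,G} ∩→ {G}; cost 0
[col 0] KT: children K:{G}, T:{C} ∪→ {C,G}; cost 1
[col 0] KST: children KT:{C,G}, S:{C} ∩→ {C}; cost 0
[col 0] CKSTUX: children CUX:{G}, KST:{C} ∪→ {C,G}; cost 1
[col 1] UX: children U:{T}, X:{A} ∪→ {A,T}; cost 1
[col 1] CUX: children C:{C}, UX:{A,T} ∪→ {A,C,T}; cost 1
[col 1] KT: children K:{C}, T:{C} ∩→ {C}; cost 0
[col 1] KST: children KT:{C}, S:{T} ∪→ {C,T}; cost 1
[col 1] CKSTUX: children CUX:{A,C,T}, KST:{C,T} ∩→ {C,T}; cost 0
[col 2] UX: children U:{G}, X:{A} ∪→ {A,G}; cost 1
[col 2] CUX: children C:{G}, UX:{A,G} ∩→ {G}; cost 0
[col 2] KT: children K:{A}, T:{C} ∪→ {A,C}; cost 1
[col 2] KST: children KT:{A,C}, S:{C} ∩→ {C}; cost 0
[col 2] CKSTUX: children CUX:{G}, KST:{C} ∪→ {C,G}; cost 1
[col 3] UX: children U:{A}, X:{G} ∪→ {A,G}; cost 1
[col 3] CUX: children C:{C}, UX:{A,G} ∪→ {A,C,G}; cost 1
[col 3] KT: children K:{T}, T:{A} ∪→ {A,T}; cost 1
[col 3] KST: children KT:{A,T}, S:{G} ∪→ {A,G,T}; cost 1
[col 3] CKSTUX: children CUX:{A,C,G}, KST:{A,G,T} ∩→ {A,G}; cost 0
[col 4] UX: children U:{G}, X:{G} ∩→ {G}; cost 0
[col 4] CUX: children C:{A}, UX:{G} ∪→ {A,G}; cost 1
[col 4] KT: children K:{C}, T:{A} ∪→ {A,C}; cost 1
[col 4] KST: children KT:{A,C}, S:{T} ∪→ {A,C,T}; cost 1
[col 4] CKSTUX: children CUX:{A,G}, KST:{A,C,T} ∩→ {A}; cost 0
[col 5] UX: children U:{A}, X:{T} ∪→ {A,T}; cost 1
[col 5] CUX: children C:{A}, UX:{A,T} ∩→ {A}; cost 0
[col 5] KT: children K:{C}, T:{A} ∪→ {A,C}; cost 1
[col 5] KST: children KT:{A,C}, S:{A} ∩→ {A}; cost 0
[col 5] CKSTUX: children CUX:{A}, KST:{A} ∩→ {A}; cost 0
[col 6] UX: children U:{G}, X:{G} ∩→ {G}; cost 0
[col 6] CUX: children C:{C}, UX:{G} ∪→ {C,G}; cost 1
[col 6] KT: children K:{C}, T:{G} ∪→ {C,G}; cost 1
[col 6] KST: children KT:{C,G}, S:{T} ∪→ {C,G,T}; cost 1
[col 6] CKSTUX: children CUX:{C,G}, KST:{C,G,T} ∩→ {C,G}; cost 0
per-site changes: [3, 3, 3, 4, 3, 2, 3]; total = 21

3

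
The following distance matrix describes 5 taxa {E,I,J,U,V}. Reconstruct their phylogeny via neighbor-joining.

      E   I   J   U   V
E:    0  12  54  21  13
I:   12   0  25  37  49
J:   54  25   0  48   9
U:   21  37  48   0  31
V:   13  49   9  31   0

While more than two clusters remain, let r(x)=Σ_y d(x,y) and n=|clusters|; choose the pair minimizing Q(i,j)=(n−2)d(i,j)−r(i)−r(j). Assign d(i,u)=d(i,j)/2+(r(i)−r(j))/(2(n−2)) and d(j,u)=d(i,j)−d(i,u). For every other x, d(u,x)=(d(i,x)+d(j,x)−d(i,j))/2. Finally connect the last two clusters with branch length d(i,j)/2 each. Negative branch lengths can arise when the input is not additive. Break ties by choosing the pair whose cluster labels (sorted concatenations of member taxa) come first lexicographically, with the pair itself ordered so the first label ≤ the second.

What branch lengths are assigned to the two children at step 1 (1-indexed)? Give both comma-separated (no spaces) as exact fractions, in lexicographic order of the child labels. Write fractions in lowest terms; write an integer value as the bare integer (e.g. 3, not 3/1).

1. join J+V (d=9, Q=-211) ⇒ JV; edges |J|=61/6, |V|=-7/6
  updated: d(E,JV)=29, d(I,JV)=65/2, d(JV,U)=35
2. join E+I (d=12, Q=-239/2) ⇒ EI; edges |E|=9/8, |I|=87/8
  updated: d(EI,JV)=99/4, d(EI,U)=23
3. join EI+JV (d=99/4, Q=-331/4) ⇒ EIJV; edges |EI|=51/8, |JV|=147/8
  updated: d(EIJV,U)=133/8
4. join EIJV+U (d=133/8) ⇒ EIJUV; edges |EIJV|=133/16, |U|=133/16
final tree: (((E:9/8,I:87/8):51/8,(J:61/6,V:-7/6):147/8):133/16,U:133/16)
total length: 499/8

61/6,-7/6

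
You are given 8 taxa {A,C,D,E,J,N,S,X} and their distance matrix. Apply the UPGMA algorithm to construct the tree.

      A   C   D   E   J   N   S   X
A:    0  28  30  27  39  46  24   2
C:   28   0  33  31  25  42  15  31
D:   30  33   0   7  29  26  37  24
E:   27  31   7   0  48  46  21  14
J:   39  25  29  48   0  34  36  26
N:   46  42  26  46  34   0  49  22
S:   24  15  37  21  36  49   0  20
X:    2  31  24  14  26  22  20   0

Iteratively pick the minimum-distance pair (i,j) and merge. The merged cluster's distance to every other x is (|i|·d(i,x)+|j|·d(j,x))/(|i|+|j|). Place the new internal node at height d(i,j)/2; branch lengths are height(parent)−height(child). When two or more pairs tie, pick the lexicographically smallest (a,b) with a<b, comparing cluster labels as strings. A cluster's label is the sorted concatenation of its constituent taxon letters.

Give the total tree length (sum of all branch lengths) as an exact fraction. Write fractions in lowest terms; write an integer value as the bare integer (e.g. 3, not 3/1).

31151/336

iteration 1: select A,X (d=2); attach at lengths (1, 1); label the merged cluster AX
  updated: d(AX,C)=59/2, d(AX,D)=27, d(AX,E)=41/2, d(AX,J)=65/2, d(AX,N)=34, d(AX,S)=22
iteration 2: select D,E (d=7); attach at lengths (7/2, 7/2); label the merged cluster DE
  updated: d(AX,DE)=95/4, d(C,DE)=32, d(DE,J)=77/2, d(DE,N)=36, d(DE,S)=29
iteration 3: select C,S (d=15); attach at lengths (15/2, 15/2); label the merged cluster CS
  updated: d(AX,CS)=103/4, d(CS,DE)=61/2, d(CS,J)=61/2, d(CS,N)=91/2
iteration 4: select AX,DE (d=95/4); attach at lengths (87/8, 67/8); label the merged cluster ADEX
  updated: d(ADEX,CS)=225/8, d(ADEX,J)=71/2, d(ADEX,N)=35
iteration 5: select ADEX,CS (d=225/8); attach at lengths (35/16, 105/16); label the merged cluster ACDESX
  updated: d(ACDESX,J)=203/6, d(ACDESX,N)=77/2
iteration 6: select ACDESX,J (d=203/6); attach at lengths (137/48, 203/12); label the merged cluster ACDEJSX
  updated: d(ACDEJSX,N)=265/7
iteration 7: select ACDEJSX,N (d=265/7); attach at lengths (169/84, 265/14); label the merged cluster ACDEJNSX
final tree: (((((A:1,X:1):87/8,(D:7/2,E:7/2):67/8):35/16,(C:15/2,S:15/2):105/16):137/48,J:203/12):169/84,N:265/14)
total length: 31151/336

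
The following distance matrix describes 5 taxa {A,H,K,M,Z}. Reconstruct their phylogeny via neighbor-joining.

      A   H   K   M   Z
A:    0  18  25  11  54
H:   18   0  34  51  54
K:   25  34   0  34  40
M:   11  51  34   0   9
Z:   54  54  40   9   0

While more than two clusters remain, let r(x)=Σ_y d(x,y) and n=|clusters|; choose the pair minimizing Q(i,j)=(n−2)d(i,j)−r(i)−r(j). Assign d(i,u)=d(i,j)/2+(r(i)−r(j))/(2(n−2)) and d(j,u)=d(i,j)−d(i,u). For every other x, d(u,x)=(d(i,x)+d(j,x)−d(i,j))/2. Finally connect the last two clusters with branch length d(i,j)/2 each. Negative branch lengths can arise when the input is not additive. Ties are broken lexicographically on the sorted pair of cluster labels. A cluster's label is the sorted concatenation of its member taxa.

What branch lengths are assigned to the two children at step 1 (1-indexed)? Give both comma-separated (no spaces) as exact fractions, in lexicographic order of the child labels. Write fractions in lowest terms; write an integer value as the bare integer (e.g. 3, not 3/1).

-25/6,79/6

step 1: merge (M,Z) at d=9, Q=-235; branch lengths M→-25/6, Z→79/6; new cluster MZ
  updated: d(A,MZ)=28, d(H,MZ)=48, d(K,MZ)=65/2
step 2: merge (A,H) at d=18, Q=-135; branch lengths A→7/4, H→65/4; new cluster AH
  updated: d(AH,K)=41/2, d(AH,MZ)=29
step 3: merge (AH,K) at d=41/2, Q=-82; branch lengths AH→17/2, K→12; new cluster AHK
  updated: d(AHK,MZ)=41/2
step 4: merge (AHK,MZ) at d=41/2; branch lengths AHK→41/4, MZ→41/4; new cluster AHKMZ
final tree: (((A:7/4,H:65/4):17/2,K:12):41/4,(M:-25/6,Z:79/6):41/4)
total length: 68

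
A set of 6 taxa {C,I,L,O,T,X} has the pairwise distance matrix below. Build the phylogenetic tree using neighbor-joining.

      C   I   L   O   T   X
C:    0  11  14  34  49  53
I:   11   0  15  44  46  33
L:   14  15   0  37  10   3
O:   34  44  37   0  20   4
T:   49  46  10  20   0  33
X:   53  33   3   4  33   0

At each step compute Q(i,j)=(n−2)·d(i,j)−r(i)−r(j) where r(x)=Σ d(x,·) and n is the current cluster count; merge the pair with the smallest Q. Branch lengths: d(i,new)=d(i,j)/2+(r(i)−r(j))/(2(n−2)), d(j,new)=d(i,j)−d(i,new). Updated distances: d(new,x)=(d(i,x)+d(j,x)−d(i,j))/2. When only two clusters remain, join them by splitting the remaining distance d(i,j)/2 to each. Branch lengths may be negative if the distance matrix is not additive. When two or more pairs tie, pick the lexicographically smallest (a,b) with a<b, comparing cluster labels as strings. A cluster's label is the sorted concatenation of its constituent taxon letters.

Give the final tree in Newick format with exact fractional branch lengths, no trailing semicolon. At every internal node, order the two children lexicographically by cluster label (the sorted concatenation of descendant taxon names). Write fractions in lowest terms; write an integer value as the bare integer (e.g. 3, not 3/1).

((((C:7,I:4):131/8,L:-59/8):73/8,(O:29/6,X:-5/6):97/8):99/16,T:99/16)

iteration 1: select C,I (d=11, Q=-266); attach at lengths (7, 4); label the merged cluster CI
  updated: d(CI,L)=9, d(CI,O)=67/2, d(CI,T)=42, d(CI,X)=75/2
iteration 2: select O,X (d=4, Q=-160); attach at lengths (29/6, -5/6); label the merged cluster OX
  updated: d(CI,OX)=67/2, d(L,OX)=18, d(OX,T)=49/2
iteration 3: select CI,L (d=9, Q=-207/2); attach at lengths (131/8, -59/8); label the merged cluster CIL
  updated: d(CIL,OX)=85/4, d(CIL,T)=43/2
iteration 4: select CIL,OX (d=85/4, Q=-269/4); attach at lengths (73/8, 97/8); label the merged cluster CILOX
  updated: d(CILOX,T)=99/8
iteration 5: select CILOX,T (d=99/8); attach at lengths (99/16, 99/16); label the merged cluster CILOTX
final tree: ((((C:7,I:4):131/8,L:-59/8):73/8,(O:29/6,X:-5/6):97/8):99/16,T:99/16)
total length: 461/8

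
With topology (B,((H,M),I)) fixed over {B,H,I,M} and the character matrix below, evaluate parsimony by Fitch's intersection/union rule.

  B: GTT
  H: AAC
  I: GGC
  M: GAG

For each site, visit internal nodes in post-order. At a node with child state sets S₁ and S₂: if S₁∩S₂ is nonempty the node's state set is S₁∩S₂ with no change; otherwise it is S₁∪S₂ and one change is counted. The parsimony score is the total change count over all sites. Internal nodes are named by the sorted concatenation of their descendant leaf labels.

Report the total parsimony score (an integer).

5

HM@0: {A} ∪ {G} = {A,G} (union, +1)
HIM@0: {A,G} ∩ {G} = {G} (intersection, +0)
BHIM@0: {G} ∩ {G} = {G} (intersection, +0)
HM@1: {A} ∩ {A} = {A} (intersection, +0)
HIM@1: {A} ∪ {G} = {A,G} (union, +1)
BHIM@1: {T} ∪ {A,G} = {A,G,T} (union, +1)
HM@2: {C} ∪ {G} = {C,G} (union, +1)
HIM@2: {C,G} ∩ {C} = {C} (intersection, +0)
BHIM@2: {T} ∪ {C} = {C,T} (union, +1)
per-site changes: [1, 2, 2]; total = 5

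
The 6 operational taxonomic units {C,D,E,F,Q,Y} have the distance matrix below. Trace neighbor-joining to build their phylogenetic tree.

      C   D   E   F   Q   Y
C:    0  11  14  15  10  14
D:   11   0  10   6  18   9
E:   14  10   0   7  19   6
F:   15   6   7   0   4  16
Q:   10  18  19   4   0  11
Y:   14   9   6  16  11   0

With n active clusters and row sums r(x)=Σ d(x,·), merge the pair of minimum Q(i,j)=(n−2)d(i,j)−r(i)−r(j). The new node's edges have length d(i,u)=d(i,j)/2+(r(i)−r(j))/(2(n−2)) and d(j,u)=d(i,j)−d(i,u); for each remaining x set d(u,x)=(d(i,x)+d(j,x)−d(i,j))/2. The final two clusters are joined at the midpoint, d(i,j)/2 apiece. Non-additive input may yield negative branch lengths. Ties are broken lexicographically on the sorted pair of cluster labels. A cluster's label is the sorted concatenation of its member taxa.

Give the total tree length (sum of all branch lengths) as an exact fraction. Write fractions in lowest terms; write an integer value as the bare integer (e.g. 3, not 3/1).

1. join F+Q (d=4, Q=-94) ⇒ FQ; edges |F|=1/4, |Q|=15/4
  updated: d(C,FQ)=21/2, d(D,FQ)=10, d(E,FQ)=11, d(FQ,Y)=23/2
2. join E+Y (d=6, Q=-127/2) ⇒ EY; edges |E|=37/12, |Y|=35/12
  updated: d(C,EY)=11, d(D,EY)=13/2, d(EY,FQ)=33/4
3. join C+FQ (d=21/2, Q=-161/4) ⇒ CFQ; edges |C|=99/16, |FQ|=69/16
  updated: d(CFQ,D)=21/4, d(CFQ,EY)=35/8
4. join CFQ+D (d=21/4, Q=-129/8) ⇒ CDFQ; edges |CFQ|=25/16, |D|=59/16
  updated: d(CDFQ,EY)=45/16
5. join CDFQ+EY (d=45/16) ⇒ CDEFQY; edges |CDFQ|=45/32, |EY|=45/32
final tree: (((C:99/16,(F:1/4,Q:15/4):69/16):25/16,D:59/16):45/32,(E:37/12,Y:35/12):45/32)
total length: 457/16

457/16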